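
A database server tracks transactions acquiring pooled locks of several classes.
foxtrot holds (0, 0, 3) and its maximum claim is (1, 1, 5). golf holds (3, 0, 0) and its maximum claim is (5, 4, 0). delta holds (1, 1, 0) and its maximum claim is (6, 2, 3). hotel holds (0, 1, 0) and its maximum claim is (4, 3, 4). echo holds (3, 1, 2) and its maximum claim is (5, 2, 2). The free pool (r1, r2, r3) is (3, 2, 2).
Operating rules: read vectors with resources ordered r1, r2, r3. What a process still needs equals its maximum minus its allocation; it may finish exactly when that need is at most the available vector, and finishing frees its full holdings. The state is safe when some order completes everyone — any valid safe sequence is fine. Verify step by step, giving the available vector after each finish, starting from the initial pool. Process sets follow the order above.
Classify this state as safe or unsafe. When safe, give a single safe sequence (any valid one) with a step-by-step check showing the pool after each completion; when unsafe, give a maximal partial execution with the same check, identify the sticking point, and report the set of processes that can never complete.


The state is SAFE; one workable sequence: echo, foxtrot, hotel, delta, golf.
Key observation: no step in this order meets a requested resource exactly; the smallest headroom is 1, first reached at echo (need (2, 1, 0), pool (3, 2, 2)).
Check, step by step:
  pool = (3, 2, 2)
  echo: need (2, 1, 0) fits (3, 2, 2); releases (3, 1, 2), pool now (6, 3, 4)
  foxtrot: need (1, 1, 2) fits (6, 3, 4); releases (0, 0, 3), pool now (6, 3, 7)
  hotel: need (4, 2, 4) fits (6, 3, 7); releases (0, 1, 0), pool now (6, 4, 7)
  delta: need (5, 1, 3) fits (6, 4, 7); releases (1, 1, 0), pool now (7, 5, 7)
  golf: need (2, 4, 0) fits (7, 5, 7); releases (3, 0, 0), pool now (10, 5, 7)


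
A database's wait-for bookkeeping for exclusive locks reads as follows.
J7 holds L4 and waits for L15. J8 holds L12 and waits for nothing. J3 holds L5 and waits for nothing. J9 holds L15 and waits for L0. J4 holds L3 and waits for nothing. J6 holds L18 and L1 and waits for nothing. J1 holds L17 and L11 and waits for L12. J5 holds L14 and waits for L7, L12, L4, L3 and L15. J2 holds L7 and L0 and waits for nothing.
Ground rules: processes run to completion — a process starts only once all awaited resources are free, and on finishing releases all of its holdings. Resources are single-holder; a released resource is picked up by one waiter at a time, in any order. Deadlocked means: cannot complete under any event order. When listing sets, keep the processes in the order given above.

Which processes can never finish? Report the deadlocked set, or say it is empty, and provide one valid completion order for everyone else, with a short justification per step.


Nothing here is deadlocked.
Key observation: the wait relation is loop-free; peeling off processes with no waits unwinds the whole state.
The rest can finish in the order J2, J9, J8, J1, J6, J4, J3, J7, J5.
Check, step by step:
  J2 waits on nothing -> runs at once and releases L7 and L0
  run J9 (all its waits — L0 — are resolved); releases L15
  J8 waits on nothing -> runs at once and releases L12
  run J1 (all its waits — L12 — are resolved); releases L17 and L11
  J6 waits on nothing -> runs at once and releases L18 and L1
  J4 waits on nothing -> runs at once and releases L3
  J3 waits on nothing -> runs at once and releases L5
  run J7 (all its waits — L15 — are resolved); releases L4
  run J5 (all its waits — L7, L12, L4, L3 and L15 — are resolved); releases L14


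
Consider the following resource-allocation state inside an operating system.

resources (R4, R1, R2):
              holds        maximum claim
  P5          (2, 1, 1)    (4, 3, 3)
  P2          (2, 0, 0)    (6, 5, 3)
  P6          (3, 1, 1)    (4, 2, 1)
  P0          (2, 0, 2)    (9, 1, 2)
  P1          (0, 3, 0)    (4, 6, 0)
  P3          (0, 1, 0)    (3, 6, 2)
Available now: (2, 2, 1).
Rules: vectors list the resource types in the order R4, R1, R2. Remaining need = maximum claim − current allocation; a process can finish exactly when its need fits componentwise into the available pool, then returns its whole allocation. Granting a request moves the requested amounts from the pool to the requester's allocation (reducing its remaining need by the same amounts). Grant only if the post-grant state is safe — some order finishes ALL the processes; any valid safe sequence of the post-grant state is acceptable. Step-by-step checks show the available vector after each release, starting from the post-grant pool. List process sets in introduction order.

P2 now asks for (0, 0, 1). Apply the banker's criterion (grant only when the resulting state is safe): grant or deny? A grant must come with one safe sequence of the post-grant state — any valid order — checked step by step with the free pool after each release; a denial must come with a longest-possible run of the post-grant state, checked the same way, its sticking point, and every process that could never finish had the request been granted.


DENY: after the grant no complete ordering would exist.
Key observation: after P6, P1 the pool peaks at (5, 6, 1), and each blocked process is short somewhere: P5 on R2; P2 on R2; P0 on R4; P3 on R2.
Pretend the grant happened; the run P6, P1 goes as far as possible. Verifying each step:
  pool = (2, 2, 0)
  run P6 (needs (1, 1, 0), free (2, 2, 0)); after release of (3, 1, 1) the pool is (5, 3, 1)
  run P1 (needs (4, 3, 0), free (5, 3, 1)); after release of (0, 3, 0) the pool is (5, 6, 1)
  blocked: P5 wants (2, 2, 2), pool (5, 6, 1) — not enough R2
  blocked: P2 wants (4, 5, 2), pool (5, 6, 1) — not enough R2
  blocked: P0 wants (7, 1, 0), pool (5, 6, 1) — not enough R4
  blocked: P3 wants (3, 5, 2), pool (5, 6, 1) — not enough R2
Had the request been granted, P5, P2, P0 and P3 could never finish.


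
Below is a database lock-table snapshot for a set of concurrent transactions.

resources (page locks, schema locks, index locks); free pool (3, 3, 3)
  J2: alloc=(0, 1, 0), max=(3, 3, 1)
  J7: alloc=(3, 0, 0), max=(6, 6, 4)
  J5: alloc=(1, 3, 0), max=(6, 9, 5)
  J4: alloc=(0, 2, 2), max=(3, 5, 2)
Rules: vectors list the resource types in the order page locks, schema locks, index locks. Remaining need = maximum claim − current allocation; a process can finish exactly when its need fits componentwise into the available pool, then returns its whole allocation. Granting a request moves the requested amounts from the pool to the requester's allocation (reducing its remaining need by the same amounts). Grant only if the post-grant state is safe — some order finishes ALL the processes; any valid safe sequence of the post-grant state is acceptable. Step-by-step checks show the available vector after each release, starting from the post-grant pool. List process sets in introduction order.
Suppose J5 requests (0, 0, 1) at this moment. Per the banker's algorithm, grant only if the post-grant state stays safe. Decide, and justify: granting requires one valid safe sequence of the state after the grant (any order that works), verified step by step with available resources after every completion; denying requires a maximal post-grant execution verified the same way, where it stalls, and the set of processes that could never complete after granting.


GRANT — the state after the grant stays safe, e.g. via J2, J4, J7, J5.
Key observation: even at the reduced pool (3, 3, 2), J2 fits immediately, so safety survives the grant.
Verifying the post-grant state step by step:
  pool = (3, 3, 2)
  J2: need (3, 2, 1) fits (3, 3, 2); releases (0, 1, 0), pool now (3, 4, 2)
  J4: need (3, 3, 0) fits (3, 4, 2); releases (0, 2, 2), pool now (3, 6, 4)
  J7: need (3, 6, 4) fits (3, 6, 4); releases (3, 0, 0), pool now (6, 6, 4)
  J5: need (5, 6, 4) fits (6, 6, 4); releases (1, 3, 1), pool now (7, 9, 5)


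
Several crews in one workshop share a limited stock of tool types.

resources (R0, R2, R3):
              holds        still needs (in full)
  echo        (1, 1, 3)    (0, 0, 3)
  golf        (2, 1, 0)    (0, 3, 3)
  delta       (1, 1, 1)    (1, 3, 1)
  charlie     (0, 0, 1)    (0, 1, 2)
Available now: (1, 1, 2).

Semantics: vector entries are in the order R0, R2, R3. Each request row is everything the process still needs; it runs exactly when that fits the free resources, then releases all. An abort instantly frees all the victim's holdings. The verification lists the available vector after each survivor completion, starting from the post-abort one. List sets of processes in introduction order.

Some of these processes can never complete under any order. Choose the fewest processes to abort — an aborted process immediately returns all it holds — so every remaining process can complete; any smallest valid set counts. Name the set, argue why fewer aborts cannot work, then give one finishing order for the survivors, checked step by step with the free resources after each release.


Abort delta.
Key observation: aborting delta returns (1, 1, 1), and golf — hopeless before — runs at step 2 with the returned capacity in the pool.
Why nothing smaller works: aborting no one leaves the state deadlocked as given.
One survivor order: echo, golf, charlie. Verifying each step (post-abort pool first):
  pool = (2, 2, 3)
  echo needs (0, 0, 3) <= (2, 2, 3) -> finishes; pool += (1, 1, 3) = (3, 3, 6)
  golf needs (0, 3, 3) <= (3, 3, 6) -> finishes; pool += (2, 1, 0) = (5, 4, 6)
  charlie needs (0, 1, 2) <= (5, 4, 6) -> finishes; pool += (0, 0, 1) = (5, 4, 7)


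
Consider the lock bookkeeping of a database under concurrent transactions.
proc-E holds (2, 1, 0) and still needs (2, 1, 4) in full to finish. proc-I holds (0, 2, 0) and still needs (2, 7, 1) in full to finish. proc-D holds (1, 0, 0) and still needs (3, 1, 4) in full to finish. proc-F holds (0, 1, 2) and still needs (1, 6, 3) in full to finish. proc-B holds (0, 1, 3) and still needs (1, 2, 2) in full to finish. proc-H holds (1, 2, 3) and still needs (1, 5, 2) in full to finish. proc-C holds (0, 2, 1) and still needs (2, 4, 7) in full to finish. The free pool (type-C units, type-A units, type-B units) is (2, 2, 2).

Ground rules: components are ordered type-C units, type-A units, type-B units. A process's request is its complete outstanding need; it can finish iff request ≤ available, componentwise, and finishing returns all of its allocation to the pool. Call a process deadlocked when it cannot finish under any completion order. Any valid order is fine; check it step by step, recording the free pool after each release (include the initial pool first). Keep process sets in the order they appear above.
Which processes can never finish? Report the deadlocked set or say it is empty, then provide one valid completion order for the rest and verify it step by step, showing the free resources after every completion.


Deadlocked: proc-I, proc-F, proc-H and proc-C.
Key observation: after proc-B, proc-E, proc-D the pool peaks at (5, 4, 5), and each blocked process is short somewhere: proc-I on type-A units; proc-F on type-A units; proc-H on type-A units; proc-C on type-B units.
One completion order for the rest: proc-B, proc-E, proc-D. Check, step by step:
  pool = (2, 2, 2)
  run proc-B (needs (1, 2, 2), free (2, 2, 2)); after release of (0, 1, 3) the pool is (2, 3, 5)
  run proc-E (needs (2, 1, 4), free (2, 3, 5)); after release of (2, 1, 0) the pool is (4, 4, 5)
  run proc-D (needs (3, 1, 4), free (4, 4, 5)); after release of (1, 0, 0) the pool is (5, 4, 5)
The blocked processes can never fit:
  blocked: proc-I wants (2, 7, 1), pool (5, 4, 5) — not enough type-A units
  blocked: proc-F wants (1, 6, 3), pool (5, 4, 5) — not enough type-A units
  blocked: proc-H wants (1, 5, 2), pool (5, 4, 5) — not enough type-A units
  blocked: proc-C wants (2, 4, 7), pool (5, 4, 5) — not enough type-B units


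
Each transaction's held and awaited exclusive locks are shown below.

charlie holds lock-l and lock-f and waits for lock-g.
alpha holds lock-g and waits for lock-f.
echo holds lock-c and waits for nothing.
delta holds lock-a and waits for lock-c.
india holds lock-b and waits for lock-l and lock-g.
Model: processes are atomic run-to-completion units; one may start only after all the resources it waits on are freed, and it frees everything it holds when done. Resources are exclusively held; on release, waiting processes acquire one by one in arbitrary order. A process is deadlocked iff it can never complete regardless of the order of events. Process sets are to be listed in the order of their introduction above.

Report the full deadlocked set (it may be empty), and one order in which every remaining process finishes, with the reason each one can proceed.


Deadlocked set: charlie, alpha and india.
Key observation: the loop charlie -> alpha -> charlie blocks itself forever; india waits into the deadlock from upstream.
The rest can finish in the order echo, delta.
Check, step by step:
  run echo (it waits on nothing); releases lock-c
  delta: everything it awaited (lock-c) is free; runs, freeing lock-a


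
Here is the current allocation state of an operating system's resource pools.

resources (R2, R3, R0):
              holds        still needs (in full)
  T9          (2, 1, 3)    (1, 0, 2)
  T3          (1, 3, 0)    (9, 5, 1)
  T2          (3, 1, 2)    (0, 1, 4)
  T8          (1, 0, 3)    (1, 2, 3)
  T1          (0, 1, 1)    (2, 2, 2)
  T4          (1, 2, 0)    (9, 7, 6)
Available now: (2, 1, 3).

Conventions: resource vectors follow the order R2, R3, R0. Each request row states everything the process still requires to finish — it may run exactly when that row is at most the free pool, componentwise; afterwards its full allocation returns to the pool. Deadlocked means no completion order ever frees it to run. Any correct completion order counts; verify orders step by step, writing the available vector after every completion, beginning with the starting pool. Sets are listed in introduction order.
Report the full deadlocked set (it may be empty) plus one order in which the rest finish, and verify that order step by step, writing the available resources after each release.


The deadlocked set is T3 and T4.
Key observation: even finishing T9, T8, T1, T2 leaves just (8, 4, 12) free — too little R2 for any of the remaining processes.
The rest can finish in the order T9, T8, T1, T2. Walking it through:
  pool = (2, 1, 3)
  run T9 (needs (1, 0, 2), free (2, 1, 3)); after release of (2, 1, 3) the pool is (4, 2, 6)
  run T8 (needs (1, 2, 3), free (4, 2, 6)); after release of (1, 0, 3) the pool is (5, 2, 9)
  run T1 (needs (2, 2, 2), free (5, 2, 9)); after release of (0, 1, 1) the pool is (5, 3, 10)
  run T2 (needs (0, 1, 4), free (5, 3, 10)); after release of (3, 1, 2) the pool is (8, 4, 12)
None of the blocked processes ever fits:
  T3 cannot run: need (9, 5, 1) vs free (8, 4, 12) (insufficient R2 and R3)
  T4 cannot run: need (9, 7, 6) vs free (8, 4, 12) (insufficient R2 and R3)


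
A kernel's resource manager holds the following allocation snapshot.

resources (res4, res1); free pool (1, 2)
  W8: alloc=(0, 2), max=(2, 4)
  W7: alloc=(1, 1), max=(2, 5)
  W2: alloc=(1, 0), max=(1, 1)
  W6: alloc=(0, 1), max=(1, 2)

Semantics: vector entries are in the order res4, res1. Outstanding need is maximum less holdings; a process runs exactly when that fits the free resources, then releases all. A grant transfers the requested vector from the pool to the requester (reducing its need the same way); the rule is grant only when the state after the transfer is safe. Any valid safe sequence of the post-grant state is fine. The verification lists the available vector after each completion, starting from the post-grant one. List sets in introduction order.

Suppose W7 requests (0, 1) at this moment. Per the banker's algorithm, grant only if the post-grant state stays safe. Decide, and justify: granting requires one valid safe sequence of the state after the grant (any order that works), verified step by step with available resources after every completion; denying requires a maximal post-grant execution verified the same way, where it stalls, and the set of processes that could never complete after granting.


GRANT — the state after the grant stays safe, e.g. via W2, W6, W8, W7.
Key observation: post-grant, (1, 1) remains, and an order beginning with W2 completes everyone.
Verifying the post-grant state step by step:
  pool = (1, 1)
  run W2 (needs (0, 1), free (1, 1)); after release of (1, 0) the pool is (2, 1)
  run W6 (needs (1, 1), free (2, 1)); after release of (0, 1) the pool is (2, 2)
  run W8 (needs (2, 2), free (2, 2)); after release of (0, 2) the pool is (2, 4)
  run W7 (needs (1, 3), free (2, 4)); after release of (1, 2) the pool is (3, 6)


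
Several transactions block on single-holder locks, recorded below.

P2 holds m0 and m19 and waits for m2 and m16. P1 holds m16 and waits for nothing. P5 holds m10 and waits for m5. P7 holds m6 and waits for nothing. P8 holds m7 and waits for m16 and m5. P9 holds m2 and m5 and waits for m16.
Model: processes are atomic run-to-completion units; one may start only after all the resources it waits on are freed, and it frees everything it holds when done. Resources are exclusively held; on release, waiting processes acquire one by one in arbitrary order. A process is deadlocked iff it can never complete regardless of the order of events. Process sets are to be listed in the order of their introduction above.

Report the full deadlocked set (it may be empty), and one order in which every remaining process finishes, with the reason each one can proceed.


Nothing here is deadlocked.
Key observation: the wait relation is loop-free; peeling off processes with no waits unwinds the whole state.
The rest can finish in the order P1, P7, P9, P5, P8, P2.
Verifying each step:
  P1 waits on nothing -> runs at once and releases m16
  P7 waits on nothing -> runs at once and releases m6
  run P9 (all its waits — m16 — are resolved); releases m2 and m5
  run P5 (all its waits — m5 — are resolved); releases m10
  run P8 (all its waits — m16 and m5 — are resolved); releases m7
  run P2 (all its waits — m2 and m16 — are resolved); releases m0 and m19


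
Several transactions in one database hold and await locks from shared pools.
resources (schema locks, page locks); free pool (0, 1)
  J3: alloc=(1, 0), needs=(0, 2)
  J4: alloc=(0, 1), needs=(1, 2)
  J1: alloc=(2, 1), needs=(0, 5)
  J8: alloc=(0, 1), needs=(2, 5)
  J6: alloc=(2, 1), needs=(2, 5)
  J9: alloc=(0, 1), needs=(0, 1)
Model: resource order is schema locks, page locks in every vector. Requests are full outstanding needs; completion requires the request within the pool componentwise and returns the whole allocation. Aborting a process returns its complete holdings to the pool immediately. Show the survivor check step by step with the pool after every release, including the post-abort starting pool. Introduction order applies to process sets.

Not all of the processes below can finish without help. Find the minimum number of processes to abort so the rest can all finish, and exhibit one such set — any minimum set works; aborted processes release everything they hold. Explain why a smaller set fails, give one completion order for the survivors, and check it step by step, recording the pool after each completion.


The answer: abort J1 and J8.
Key observation: J6 could never have finished before the abort; with (2, 2) returned by J1 and J8, it fits at step 4.
Minimality, checking each single-abort alternative: J3 alone leaves J1 blocked (short on page locks); J4 alone leaves J1 blocked (short on page locks); J1 alone leaves J8 blocked (short on page locks); J8 alone leaves J1 blocked (short on page locks); J6 alone leaves J1 blocked (short on page locks); J9 alone leaves J1 blocked (short on page locks).
The survivors complete as J9, J3, J4, J6. Walking it through (starting from the post-abort pool):
  pool = (2, 3)
  J9 needs (0, 1) <= (2, 3) -> finishes; pool += (0, 1) = (2, 4)
  J3 needs (0, 2) <= (2, 4) -> finishes; pool += (1, 0) = (3, 4)
  J4 needs (1, 2) <= (3, 4) -> finishes; pool += (0, 1) = (3, 5)
  J6 needs (2, 5) <= (3, 5) -> finishes; pool += (2, 1) = (5, 6)


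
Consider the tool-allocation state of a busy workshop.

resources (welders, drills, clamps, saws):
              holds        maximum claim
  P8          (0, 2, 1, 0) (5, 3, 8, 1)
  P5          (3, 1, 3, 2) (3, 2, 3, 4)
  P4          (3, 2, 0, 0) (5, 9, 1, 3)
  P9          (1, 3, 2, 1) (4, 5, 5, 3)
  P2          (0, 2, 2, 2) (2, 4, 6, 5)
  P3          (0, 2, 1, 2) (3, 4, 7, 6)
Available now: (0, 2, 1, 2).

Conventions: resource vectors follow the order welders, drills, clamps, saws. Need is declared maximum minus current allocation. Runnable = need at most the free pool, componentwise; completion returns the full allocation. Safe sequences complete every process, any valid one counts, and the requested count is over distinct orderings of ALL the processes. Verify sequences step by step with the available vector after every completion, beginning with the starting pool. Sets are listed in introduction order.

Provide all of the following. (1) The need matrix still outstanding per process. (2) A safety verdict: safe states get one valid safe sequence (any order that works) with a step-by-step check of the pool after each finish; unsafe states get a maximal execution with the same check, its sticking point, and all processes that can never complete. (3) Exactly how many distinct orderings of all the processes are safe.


(1) Outstanding need per process (order welders, drills, clamps, saws):
  P8: (5, 1, 7, 1)
  P5: (0, 1, 0, 2)
  P4: (2, 7, 1, 3)
  P9: (3, 2, 3, 2)
  P2: (2, 2, 4, 3)
  P3: (3, 2, 6, 4)
(2) The state is SAFE; one workable sequence: P5, P9, P2, P4, P8, P3.
Key observation: P5 marks the first exact bind of the order: its need (0, 1, 0, 2) fits the free (0, 2, 1, 2) with zero slack on a requested resource.
Walking it through:
  pool = (0, 2, 1, 2)
  run P5 (needs (0, 1, 0, 2), free (0, 2, 1, 2)); after release of (3, 1, 3, 2) the pool is (3, 3, 4, 4)
  run P9 (needs (3, 2, 3, 2), free (3, 3, 4, 4)); after release of (1, 3, 2, 1) the pool is (4, 6, 6, 5)
  run P2 (needs (2, 2, 4, 3), free (4, 6, 6, 5)); after release of (0, 2, 2, 2) the pool is (4, 8, 8, 7)
  run P4 (needs (2, 7, 1, 3), free (4, 8, 8, 7)); after release of (3, 2, 0, 0) the pool is (7, 10, 8, 7)
  run P8 (needs (5, 1, 7, 1), free (7, 10, 8, 7)); after release of (0, 2, 1, 0) the pool is (7, 12, 9, 7)
  run P3 (needs (3, 2, 6, 4), free (7, 12, 9, 7)); after release of (0, 2, 1, 2) the pool is (7, 14, 10, 9)
(3) Precisely 12 of the possible complete orderings are safe sequences.


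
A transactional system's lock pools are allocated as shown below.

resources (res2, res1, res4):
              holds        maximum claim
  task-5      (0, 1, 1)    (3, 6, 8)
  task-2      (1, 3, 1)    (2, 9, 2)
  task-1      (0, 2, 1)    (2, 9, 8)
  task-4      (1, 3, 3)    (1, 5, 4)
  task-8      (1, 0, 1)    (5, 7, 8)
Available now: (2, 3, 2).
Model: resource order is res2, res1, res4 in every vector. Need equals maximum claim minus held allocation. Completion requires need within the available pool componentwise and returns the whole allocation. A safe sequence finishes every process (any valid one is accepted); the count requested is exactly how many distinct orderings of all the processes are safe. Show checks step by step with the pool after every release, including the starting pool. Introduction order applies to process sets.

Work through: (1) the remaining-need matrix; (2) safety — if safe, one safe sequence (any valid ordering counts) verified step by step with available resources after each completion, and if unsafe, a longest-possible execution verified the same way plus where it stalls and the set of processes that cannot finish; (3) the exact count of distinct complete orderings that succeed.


(1) Need matrix, components ordered res2, res1, res4:
  task-5: (3, 5, 7)
  task-2: (1, 6, 1)
  task-1: (2, 7, 7)
  task-4: (0, 2, 1)
  task-8: (4, 7, 7)
(2) UNSAFE.
Key observation: task-4, task-2 can finish, but then (4, 9, 6) is all there is, and the blocked group's res4 demands exceed it.
A maximal execution: task-4, task-2 — then nothing else fits. Check, step by step:
  pool = (2, 3, 2)
  run task-4 (needs (0, 2, 1), free (2, 3, 2)); after release of (1, 3, 3) the pool is (3, 6, 5)
  run task-2 (needs (1, 6, 1), free (3, 6, 5)); after release of (1, 3, 1) the pool is (4, 9, 6)
  task-5 still needs (3, 5, 7) but only (4, 9, 6) is free — short on res4
  task-1 still needs (2, 7, 7) but only (4, 9, 6) is free — short on res4
  task-8 still needs (4, 7, 7) but only (4, 9, 6) is free — short on res4
Permanently blocked: task-5, task-1 and task-8.
(3) Precisely 0 of the possible complete orderings are safe sequences.


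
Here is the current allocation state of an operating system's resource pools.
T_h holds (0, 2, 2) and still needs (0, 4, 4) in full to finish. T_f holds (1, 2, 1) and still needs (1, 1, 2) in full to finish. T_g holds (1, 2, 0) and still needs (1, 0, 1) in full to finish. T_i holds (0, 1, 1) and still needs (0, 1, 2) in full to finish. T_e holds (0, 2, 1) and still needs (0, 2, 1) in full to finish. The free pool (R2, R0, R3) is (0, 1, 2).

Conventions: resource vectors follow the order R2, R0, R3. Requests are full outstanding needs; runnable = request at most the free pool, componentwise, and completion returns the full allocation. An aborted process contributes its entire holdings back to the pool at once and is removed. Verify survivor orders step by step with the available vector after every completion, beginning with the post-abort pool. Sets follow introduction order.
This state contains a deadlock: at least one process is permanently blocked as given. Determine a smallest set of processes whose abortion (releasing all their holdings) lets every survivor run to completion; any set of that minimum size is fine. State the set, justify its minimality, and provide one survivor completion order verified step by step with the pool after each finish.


Abort T_g.
Key observation: the returned (1, 2, 0) from T_g is what brings T_f — unrunnable before, under any order — into play at step 3.
No smaller set exists: with zero aborts the deadlock remains.
The survivors complete as T_e, T_i, T_f, T_h. Walking it through (starting from the post-abort pool):
  pool = (1, 3, 2)
  T_e needs (0, 2, 1) <= (1, 3, 2) -> finishes; pool += (0, 2, 1) = (1, 5, 3)
  T_i needs (0, 1, 2) <= (1, 5, 3) -> finishes; pool += (0, 1, 1) = (1, 6, 4)
  T_f needs (1, 1, 2) <= (1, 6, 4) -> finishes; pool += (1, 2, 1) = (2, 8, 5)
  T_h needs (0, 4, 4) <= (2, 8, 5) -> finishes; pool += (0, 2, 2) = (2, 10, 7)


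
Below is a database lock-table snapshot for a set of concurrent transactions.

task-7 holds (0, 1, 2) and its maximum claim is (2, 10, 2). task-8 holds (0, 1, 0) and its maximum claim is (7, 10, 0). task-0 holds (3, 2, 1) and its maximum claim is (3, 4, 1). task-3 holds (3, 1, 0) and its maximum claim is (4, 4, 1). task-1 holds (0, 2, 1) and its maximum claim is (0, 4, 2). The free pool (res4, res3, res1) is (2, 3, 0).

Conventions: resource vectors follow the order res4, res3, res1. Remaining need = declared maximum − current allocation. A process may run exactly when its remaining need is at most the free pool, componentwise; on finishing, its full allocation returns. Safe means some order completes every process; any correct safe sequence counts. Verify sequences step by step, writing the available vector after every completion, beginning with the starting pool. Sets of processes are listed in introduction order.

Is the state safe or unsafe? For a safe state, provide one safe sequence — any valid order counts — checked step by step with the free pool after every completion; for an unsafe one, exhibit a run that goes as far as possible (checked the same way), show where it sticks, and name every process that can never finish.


The state is UNSAFE.
Key observation: no order helps: past task-0, task-3, task-1, the free pool tops out at (8, 8, 2), below what each blocked process needs in res3.
The run task-0, task-3, task-1 cannot be extended any further. Walking it through:
  pool = (2, 3, 0)
  task-0: need (0, 2, 0) fits (2, 3, 0); releases (3, 2, 1), pool now (5, 5, 1)
  task-3: need (1, 3, 1) fits (5, 5, 1); releases (3, 1, 0), pool now (8, 6, 1)
  task-1: need (0, 2, 1) fits (8, 6, 1); releases (0, 2, 1), pool now (8, 8, 2)
  task-7 still needs (2, 9, 0) but only (8, 8, 2) is free — short on res3
  task-8 still needs (7, 9, 0) but only (8, 8, 2) is free — short on res3
Never able to finish: task-7 and task-8.


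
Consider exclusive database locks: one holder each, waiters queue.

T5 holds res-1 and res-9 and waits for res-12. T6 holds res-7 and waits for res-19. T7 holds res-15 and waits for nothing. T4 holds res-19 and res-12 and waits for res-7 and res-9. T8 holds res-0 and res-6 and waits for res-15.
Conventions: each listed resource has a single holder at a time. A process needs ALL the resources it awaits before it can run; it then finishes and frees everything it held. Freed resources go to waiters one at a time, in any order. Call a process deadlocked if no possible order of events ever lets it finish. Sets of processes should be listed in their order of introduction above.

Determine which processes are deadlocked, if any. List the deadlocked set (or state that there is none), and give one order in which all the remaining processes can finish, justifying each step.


Deadlocked: T5, T6 and T4.
Key observation: nobody on the ring T5 -> T4 -> T5 can start until another member finishes, which never happens; T6 is caught in further circular waits.
The rest can finish in the order T7, T8.
Step-by-step check:
  run T7 (it waits on nothing); releases res-15
  T8: everything it awaited (res-15) is free; runs, freeing res-0 and res-6


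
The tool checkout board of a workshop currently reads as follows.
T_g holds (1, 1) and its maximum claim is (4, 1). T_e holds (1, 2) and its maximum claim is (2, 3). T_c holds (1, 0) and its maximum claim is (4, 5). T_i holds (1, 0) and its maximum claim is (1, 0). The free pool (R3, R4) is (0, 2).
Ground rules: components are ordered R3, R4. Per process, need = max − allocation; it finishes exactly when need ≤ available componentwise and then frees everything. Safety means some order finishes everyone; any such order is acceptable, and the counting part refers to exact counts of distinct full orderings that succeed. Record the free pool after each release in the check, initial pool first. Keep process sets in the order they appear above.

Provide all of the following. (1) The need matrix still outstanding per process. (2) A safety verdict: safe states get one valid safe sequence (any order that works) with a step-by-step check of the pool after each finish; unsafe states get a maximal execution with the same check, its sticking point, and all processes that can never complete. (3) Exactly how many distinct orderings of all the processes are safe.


(1) Remaining need (order R3, R4):
  T_g: (3, 0)
  T_e: (1, 1)
  T_c: (3, 5)
  T_i: (0, 0)
(2) UNSAFE — no complete ordering exists.
Key observation: no order helps: past T_i, T_e, the free pool tops out at (2, 4), below what each blocked process needs in R3.
A maximal execution: T_i, T_e — then nothing else fits. Check, step by step:
  pool = (0, 2)
  T_i needs (0, 0) <= (0, 2) -> finishes; pool += (1, 0) = (1, 2)
  T_e needs (1, 1) <= (1, 2) -> finishes; pool += (1, 2) = (2, 4)
  blocked: T_g wants (3, 0), pool (2, 4) — not enough R3
  blocked: T_c wants (3, 5), pool (2, 4) — not enough R3 and R4
Permanently blocked: T_g and T_c.
(3) Exactly 0 of the possible complete orderings are safe sequences.


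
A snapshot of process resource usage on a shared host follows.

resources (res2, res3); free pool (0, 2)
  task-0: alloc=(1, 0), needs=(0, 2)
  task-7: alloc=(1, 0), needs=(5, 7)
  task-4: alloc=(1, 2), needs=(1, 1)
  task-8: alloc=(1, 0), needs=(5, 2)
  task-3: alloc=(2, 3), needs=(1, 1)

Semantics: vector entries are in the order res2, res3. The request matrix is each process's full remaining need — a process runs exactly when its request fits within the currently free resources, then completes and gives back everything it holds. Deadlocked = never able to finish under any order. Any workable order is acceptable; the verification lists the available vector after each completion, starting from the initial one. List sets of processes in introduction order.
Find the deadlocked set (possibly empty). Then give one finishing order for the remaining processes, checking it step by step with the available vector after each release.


Deadlocked set: task-7 and task-8.
Key observation: the pool after task-0, task-4, task-3 is (4, 7); every surviving request exceeds it in res2, so progress ends there.
The rest can finish in the order task-0, task-4, task-3. Check, step by step:
  pool = (0, 2)
  run task-0 (needs (0, 2), free (0, 2)); after release of (1, 0) the pool is (1, 2)
  run task-4 (needs (1, 1), free (1, 2)); after release of (1, 2) the pool is (2, 4)
  run task-3 (needs (1, 1), free (2, 4)); after release of (2, 3) the pool is (4, 7)
The stuck group stays short no matter what:
  blocked: task-7 wants (5, 7), pool (4, 7) — not enough res2
  blocked: task-8 wants (5, 2), pool (4, 7) — not enough res2


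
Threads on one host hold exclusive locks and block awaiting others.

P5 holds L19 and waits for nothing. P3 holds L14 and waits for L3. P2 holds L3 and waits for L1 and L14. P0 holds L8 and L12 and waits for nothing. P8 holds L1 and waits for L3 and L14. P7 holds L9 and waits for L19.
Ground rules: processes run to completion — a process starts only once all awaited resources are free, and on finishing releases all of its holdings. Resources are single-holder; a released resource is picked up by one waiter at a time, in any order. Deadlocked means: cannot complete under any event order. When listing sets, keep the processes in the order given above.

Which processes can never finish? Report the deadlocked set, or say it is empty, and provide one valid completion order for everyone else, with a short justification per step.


The deadlocked set is P3, P2 and P8.
Key observation: the cycle P3 -> P2 -> P3 can never break — each member waits on the next; P8 is caught in further circular waits.
A valid finishing order for the others: P5, P7, P0.
Verifying each step:
  run P5 (it waits on nothing); releases L19
  P7: everything it awaited (L19) is free; runs, freeing L9
  run P0 (it waits on nothing); releases L8 and L12


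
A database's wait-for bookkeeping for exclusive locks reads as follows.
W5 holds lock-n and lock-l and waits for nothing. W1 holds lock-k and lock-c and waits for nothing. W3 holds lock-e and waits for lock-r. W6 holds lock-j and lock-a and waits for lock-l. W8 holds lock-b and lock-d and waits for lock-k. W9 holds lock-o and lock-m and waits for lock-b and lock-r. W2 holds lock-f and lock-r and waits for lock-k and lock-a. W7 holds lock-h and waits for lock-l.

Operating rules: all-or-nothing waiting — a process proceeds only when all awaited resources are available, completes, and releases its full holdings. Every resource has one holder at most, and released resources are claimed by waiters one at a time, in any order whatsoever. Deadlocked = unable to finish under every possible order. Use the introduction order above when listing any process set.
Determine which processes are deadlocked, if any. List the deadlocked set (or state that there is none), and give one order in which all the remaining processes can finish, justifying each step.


The deadlocked set is empty.
Key observation: there is no circular wait here — follow any chain and it reaches a process that is free to run now.
The rest can finish in the order W5, W6, W1, W2, W8, W3, W9, W7.
Step-by-step check:
  W5: no waits; runs immediately, freeing lock-n and lock-l
  W6 waits on lock-l — all released -> runs and releases lock-j and lock-a
  W1: no waits; runs immediately, freeing lock-k and lock-c
  W2 waits on lock-k and lock-a — all released -> runs and releases lock-f and lock-r
  W8 waits on lock-k — all released -> runs and releases lock-b and lock-d
  W3 waits on lock-r — all released -> runs and releases lock-e
  W9 waits on lock-b and lock-r — all released -> runs and releases lock-o and lock-m
  W7 waits on lock-l — all released -> runs and releases lock-h


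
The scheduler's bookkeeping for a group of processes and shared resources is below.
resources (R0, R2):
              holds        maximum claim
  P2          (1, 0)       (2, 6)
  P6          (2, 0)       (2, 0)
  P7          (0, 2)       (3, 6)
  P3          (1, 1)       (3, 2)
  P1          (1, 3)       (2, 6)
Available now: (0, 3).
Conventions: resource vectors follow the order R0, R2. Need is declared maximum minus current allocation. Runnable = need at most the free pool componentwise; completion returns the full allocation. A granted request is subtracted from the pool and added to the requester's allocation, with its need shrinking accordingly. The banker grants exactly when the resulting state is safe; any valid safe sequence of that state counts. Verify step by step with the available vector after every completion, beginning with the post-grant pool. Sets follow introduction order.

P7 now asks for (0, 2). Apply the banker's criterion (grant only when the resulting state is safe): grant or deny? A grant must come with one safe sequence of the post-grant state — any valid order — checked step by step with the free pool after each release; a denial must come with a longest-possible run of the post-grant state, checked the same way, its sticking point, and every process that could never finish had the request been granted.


GRANT: granting preserves safety; a valid post-grant sequence is P6, P3, P7, P2, P1.
Key observation: the grant leaves (0, 1) free — enough for P6, whose release restarts the cascade.
Check on the post-grant state, step by step:
  pool = (0, 1)
  run P6 (needs (0, 0), free (0, 1)); after release of (2, 0) the pool is (2, 1)
  run P3 (needs (2, 1), free (2, 1)); after release of (1, 1) the pool is (3, 2)
  run P7 (needs (3, 2), free (3, 2)); after release of (0, 4) the pool is (3, 6)
  run P2 (needs (1, 6), free (3, 6)); after release of (1, 0) the pool is (4, 6)
  run P1 (needs (1, 3), free (4, 6)); after release of (1, 3) the pool is (5, 9)


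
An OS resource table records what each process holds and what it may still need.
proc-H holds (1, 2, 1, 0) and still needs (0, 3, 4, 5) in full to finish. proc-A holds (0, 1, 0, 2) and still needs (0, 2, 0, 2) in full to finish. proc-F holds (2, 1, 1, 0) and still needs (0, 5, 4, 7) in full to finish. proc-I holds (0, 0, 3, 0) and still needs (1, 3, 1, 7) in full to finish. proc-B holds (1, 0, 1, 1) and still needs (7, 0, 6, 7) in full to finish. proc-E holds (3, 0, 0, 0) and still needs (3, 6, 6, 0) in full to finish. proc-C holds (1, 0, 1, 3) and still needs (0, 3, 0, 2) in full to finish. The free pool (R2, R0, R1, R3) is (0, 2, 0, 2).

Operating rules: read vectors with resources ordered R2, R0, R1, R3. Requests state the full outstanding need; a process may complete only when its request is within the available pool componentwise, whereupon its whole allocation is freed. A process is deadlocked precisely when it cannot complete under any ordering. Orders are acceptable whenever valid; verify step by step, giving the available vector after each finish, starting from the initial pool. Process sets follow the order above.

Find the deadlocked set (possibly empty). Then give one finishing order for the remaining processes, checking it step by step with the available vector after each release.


Nothing here is deadlocked.
Key observation: beginning at proc-A, releases accumulate fast enough that every process eventually fits.
A valid finishing order for the others: proc-A, proc-C, proc-I, proc-H, proc-F, proc-E, proc-B. Walking it through:
  pool = (0, 2, 0, 2)
  run proc-A (needs (0, 2, 0, 2), free (0, 2, 0, 2)); after release of (0, 1, 0, 2) the pool is (0, 3, 0, 4)
  run proc-C (needs (0, 3, 0, 2), free (0, 3, 0, 4)); after release of (1, 0, 1, 3) the pool is (1, 3, 1, 7)
  run proc-I (needs (1, 3, 1, 7), free (1, 3, 1, 7)); after release of (0, 0, 3, 0) the pool is (1, 3, 4, 7)
  run proc-H (needs (0, 3, 4, 5), free (1, 3, 4, 7)); after release of (1, 2, 1, 0) the pool is (2, 5, 5, 7)
  run proc-F (needs (0, 5, 4, 7), free (2, 5, 5, 7)); after release of (2, 1, 1, 0) the pool is (4, 6, 6, 7)
  run proc-E (needs (3, 6, 6, 0), free (4, 6, 6, 7)); after release of (3, 0, 0, 0) the pool is (7, 6, 6, 7)
  run proc-B (needs (7, 0, 6, 7), free (7, 6, 6, 7)); after release of (1, 0, 1, 1) the pool is (8, 6, 7, 8)
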